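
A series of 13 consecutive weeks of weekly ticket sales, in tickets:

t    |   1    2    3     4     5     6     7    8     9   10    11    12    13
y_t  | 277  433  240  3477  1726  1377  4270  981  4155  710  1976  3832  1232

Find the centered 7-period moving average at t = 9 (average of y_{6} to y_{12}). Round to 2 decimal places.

2471.57

Sum of periods 6–12: 1377 + 4270 + 981 + 4155 + 710 + 1976 + 3832 = 17301
Divide by 7: 17301 / 7 = 2471.57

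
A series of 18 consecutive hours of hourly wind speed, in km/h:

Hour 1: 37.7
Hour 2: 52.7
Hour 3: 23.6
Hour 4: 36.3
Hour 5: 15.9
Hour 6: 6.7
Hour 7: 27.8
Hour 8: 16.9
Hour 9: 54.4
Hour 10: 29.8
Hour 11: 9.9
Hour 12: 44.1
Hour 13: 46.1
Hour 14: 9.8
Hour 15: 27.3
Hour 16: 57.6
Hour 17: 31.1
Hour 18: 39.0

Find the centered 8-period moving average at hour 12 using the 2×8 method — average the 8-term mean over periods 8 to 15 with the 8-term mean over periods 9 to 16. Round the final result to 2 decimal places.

Sum over 8–15: 16.9 + 54.4 + 29.8 + 9.9 + 44.1 + 46.1 + 9.8 + 27.3 = 238.3
Sum over 9–16: 54.4 + 29.8 + 9.9 + 44.1 + 46.1 + 9.8 + 27.3 + 57.6 = 279.0
CMA at t=12 = (238.3 + 279.0) / (2·8) = 517.3 / 16 = 32.33

32.33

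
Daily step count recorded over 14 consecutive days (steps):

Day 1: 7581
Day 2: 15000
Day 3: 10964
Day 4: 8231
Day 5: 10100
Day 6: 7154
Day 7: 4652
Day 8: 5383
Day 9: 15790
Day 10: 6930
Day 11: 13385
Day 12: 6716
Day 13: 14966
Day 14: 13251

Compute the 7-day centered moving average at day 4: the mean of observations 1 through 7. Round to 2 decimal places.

9097.43

Sum of periods 1–7: 7581 + 15000 + 10964 + 8231 + 10100 + 7154 + 4652 = 63682
Divide by 7: 63682 / 7 = 9097.43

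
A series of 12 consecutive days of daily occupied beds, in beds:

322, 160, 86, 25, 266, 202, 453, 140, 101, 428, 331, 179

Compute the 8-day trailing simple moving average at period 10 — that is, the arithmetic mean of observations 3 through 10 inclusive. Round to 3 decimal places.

Sum of periods 3–10: 86 + 25 + 266 + 202 + 453 + 140 + 101 + 428 = 1701
Divide by 8: 1701 / 8 = 212.625

212.625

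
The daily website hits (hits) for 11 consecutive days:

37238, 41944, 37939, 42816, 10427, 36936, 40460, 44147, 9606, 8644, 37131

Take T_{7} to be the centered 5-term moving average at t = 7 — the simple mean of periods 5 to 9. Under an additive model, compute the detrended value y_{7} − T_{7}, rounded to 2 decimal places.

12144.80

Trend T_7 = (10427 + 36936 + 40460 + 44147 + 9606) / 5 = 141576/5 = 28315.2000
Detrended value: 40460 − 28315.2000 = 12144.80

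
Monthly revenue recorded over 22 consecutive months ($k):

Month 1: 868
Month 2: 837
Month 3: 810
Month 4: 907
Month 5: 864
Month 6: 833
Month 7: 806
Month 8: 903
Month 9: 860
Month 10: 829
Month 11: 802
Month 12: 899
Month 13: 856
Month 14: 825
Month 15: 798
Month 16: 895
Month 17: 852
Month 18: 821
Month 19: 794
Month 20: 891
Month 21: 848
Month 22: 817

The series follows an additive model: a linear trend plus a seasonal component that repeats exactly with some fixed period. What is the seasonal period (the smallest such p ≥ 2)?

4

First differences y_{t+1} − y_t: -31, -27, 97, -43, -31, -27, 97, -43, -31, -27, …
The difference pattern repeats every 4 terms and not for any smaller step, so p = 4.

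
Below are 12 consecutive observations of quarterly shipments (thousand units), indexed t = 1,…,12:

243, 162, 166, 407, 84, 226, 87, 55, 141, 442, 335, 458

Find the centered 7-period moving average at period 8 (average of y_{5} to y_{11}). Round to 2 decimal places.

Sum of periods 5–11: 84 + 226 + 87 + 55 + 141 + 442 + 335 = 1370
Divide by 7: 1370 / 7 = 195.71

195.71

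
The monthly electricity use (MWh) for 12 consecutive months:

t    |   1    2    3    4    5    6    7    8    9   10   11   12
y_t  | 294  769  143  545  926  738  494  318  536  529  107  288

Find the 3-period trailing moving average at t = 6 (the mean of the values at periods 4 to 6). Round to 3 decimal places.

Sum of periods 4–6: 545 + 926 + 738 = 2209
Divide by 3: 2209 / 3 = 736.333

736.333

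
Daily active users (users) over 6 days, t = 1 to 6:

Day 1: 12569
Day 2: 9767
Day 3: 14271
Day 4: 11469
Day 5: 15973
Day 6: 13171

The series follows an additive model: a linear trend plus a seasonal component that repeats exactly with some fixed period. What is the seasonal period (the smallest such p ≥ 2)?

First differences y_{t+1} − y_t: -2802, 4504, -2802, 4504, -2802, …
The difference pattern repeats every 2 terms and not for any smaller step, so p = 2.

2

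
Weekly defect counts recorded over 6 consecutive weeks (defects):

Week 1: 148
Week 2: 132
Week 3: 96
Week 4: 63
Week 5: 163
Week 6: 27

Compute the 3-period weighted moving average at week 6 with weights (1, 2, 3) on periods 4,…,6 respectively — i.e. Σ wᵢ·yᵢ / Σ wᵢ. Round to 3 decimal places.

Weighted sum: 1·63 + 2·163 + 3·27 = 63 + 326 + 81 = 470
Weight total: 1 + 2 + 3 = 6
WMA = 470 / 6 = 78.333

78.333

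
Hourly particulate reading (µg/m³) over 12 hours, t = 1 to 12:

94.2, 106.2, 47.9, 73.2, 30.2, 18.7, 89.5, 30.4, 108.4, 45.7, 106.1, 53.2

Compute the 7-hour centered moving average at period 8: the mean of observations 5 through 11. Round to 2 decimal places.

Sum of periods 5–11: 30.2 + 18.7 + 89.5 + 30.4 + 108.4 + 45.7 + 106.1 = 429.0
Divide by 7: 429.0 / 7 = 61.29

61.29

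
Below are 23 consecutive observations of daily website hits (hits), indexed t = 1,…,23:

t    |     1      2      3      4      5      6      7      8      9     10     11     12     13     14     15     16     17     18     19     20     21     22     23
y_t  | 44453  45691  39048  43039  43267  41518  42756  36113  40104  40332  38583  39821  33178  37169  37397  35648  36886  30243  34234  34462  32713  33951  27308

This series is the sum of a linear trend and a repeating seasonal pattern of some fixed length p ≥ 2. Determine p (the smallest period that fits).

5

First differences y_{t+1} − y_t: 1238, -6643, 3991, 228, -1749, 1238, -6643, 3991, 228, -1749, 1238, -6643, …
The difference pattern repeats every 5 terms and not for any smaller step, so p = 5.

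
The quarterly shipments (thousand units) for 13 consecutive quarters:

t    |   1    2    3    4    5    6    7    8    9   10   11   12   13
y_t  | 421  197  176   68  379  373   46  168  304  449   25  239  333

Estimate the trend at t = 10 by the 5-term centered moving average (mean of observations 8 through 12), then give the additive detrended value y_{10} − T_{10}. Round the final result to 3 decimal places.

Trend T_10 = (168 + 304 + 449 + 25 + 239) / 5 = 1185/5 = 237.00000
Detrended value: 449 − 237.00000 = 212.000

212.000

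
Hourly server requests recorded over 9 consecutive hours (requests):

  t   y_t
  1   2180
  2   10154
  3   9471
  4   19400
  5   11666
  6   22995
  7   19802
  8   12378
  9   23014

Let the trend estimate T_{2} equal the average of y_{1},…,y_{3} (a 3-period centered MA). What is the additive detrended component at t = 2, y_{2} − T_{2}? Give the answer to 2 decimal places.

Trend T_2 = (2180 + 10154 + 9471) / 3 = 21805/3 = 7268.3333
Detrended value: 10154 − 7268.3333 = 2885.67

2885.67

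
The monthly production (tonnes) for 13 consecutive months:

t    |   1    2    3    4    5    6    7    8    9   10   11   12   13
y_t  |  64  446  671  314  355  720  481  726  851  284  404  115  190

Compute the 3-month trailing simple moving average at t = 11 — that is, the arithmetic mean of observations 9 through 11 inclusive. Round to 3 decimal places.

Sum of periods 9–11: 851 + 284 + 404 = 1539
Divide by 3: 1539 / 3 = 513.000

513.000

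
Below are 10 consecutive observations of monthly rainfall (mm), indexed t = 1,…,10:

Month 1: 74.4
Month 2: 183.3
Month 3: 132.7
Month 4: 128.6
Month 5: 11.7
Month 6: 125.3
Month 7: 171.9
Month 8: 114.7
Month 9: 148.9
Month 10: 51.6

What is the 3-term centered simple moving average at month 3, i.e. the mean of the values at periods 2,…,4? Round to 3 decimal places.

Sum of periods 2–4: 183.3 + 132.7 + 128.6 = 444.6
Divide by 3: 444.6 / 3 = 148.200

148.200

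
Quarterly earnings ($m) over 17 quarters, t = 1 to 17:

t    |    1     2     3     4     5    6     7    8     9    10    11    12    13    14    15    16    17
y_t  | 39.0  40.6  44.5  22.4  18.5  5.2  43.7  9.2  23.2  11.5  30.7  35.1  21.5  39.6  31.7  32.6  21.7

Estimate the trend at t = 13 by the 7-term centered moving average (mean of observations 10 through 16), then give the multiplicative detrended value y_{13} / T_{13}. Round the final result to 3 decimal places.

0.742

Trend T_13 = (11.5 + 30.7 + 35.1 + 21.5 + 39.6 + 31.7 + 32.6) / 7 = 202.7/7 = 28.95714
Ratio to trend: 21.5 / 28.95714 = 0.742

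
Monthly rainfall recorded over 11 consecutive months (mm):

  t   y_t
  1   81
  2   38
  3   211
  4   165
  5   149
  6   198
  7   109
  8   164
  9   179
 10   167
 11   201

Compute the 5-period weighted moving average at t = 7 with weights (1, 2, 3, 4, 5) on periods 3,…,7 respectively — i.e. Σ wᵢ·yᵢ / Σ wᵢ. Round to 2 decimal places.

Weighted sum: 1·211 + 2·165 + 3·149 + 4·198 + 5·109 = 211 + 330 + 447 + 792 + 545 = 2325
Weight total: 1 + 2 + 3 + 4 + 5 = 15
WMA = 2325 / 15 = 155.00

155.00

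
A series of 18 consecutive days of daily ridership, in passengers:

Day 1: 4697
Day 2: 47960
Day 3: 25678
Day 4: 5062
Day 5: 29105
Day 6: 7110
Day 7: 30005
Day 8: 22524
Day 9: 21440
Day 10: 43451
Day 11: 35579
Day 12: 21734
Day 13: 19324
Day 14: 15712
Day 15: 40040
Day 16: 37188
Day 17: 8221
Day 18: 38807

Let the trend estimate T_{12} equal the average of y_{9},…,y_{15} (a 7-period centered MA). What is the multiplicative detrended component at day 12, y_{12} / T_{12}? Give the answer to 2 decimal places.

Trend T_12 = (21440 + 43451 + 35579 + 21734 + 19324 + 15712 + 40040) / 7 = 197280/7 = 28182.8571
Ratio to trend: 21734 / 28182.8571 = 0.77

0.77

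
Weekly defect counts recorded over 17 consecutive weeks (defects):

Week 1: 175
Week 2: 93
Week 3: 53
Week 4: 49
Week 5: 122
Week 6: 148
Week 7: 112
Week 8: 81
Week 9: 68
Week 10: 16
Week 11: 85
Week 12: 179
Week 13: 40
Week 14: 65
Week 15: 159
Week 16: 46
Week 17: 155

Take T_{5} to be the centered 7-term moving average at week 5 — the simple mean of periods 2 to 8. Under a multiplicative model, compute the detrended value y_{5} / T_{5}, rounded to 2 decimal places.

Trend T_5 = (93 + 53 + 49 + 122 + 148 + 112 + 81) / 7 = 658/7 = 94.0000
Ratio to trend: 122 / 94.0000 = 1.30

1.30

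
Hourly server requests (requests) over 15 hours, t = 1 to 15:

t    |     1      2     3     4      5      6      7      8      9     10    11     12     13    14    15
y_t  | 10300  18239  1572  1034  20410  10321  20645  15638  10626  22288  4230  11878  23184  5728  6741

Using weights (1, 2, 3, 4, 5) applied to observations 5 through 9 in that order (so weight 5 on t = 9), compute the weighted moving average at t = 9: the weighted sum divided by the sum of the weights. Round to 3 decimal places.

Weighted sum: 1·20410 + 2·10321 + 3·20645 + 4·15638 + 5·10626 = 20410 + 20642 + 61935 + 62552 + 53130 = 218669
Weight total: 1 + 2 + 3 + 4 + 5 = 15
WMA = 218669 / 15 = 14577.933

14577.933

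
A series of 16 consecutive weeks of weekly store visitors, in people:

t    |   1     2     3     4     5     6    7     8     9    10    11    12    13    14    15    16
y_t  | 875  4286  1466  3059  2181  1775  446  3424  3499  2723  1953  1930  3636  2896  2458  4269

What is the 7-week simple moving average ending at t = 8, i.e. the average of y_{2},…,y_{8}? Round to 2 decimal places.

2376.71

Sum of periods 2–8: 4286 + 1466 + 3059 + 2181 + 1775 + 446 + 3424 = 16637
Divide by 7: 16637 / 7 = 2376.71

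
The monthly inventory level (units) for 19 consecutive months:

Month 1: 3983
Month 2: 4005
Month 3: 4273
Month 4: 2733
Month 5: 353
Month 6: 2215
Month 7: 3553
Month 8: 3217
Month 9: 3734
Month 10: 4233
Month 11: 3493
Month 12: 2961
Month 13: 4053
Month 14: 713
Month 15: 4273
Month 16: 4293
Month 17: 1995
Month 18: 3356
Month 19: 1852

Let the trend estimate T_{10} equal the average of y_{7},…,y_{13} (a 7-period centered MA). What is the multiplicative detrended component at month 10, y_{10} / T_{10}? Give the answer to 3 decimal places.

1.174

Trend T_10 = (3553 + 3217 + 3734 + 4233 + 3493 + 2961 + 4053) / 7 = 25244/7 = 3606.28571
Ratio to trend: 4233 / 3606.28571 = 1.174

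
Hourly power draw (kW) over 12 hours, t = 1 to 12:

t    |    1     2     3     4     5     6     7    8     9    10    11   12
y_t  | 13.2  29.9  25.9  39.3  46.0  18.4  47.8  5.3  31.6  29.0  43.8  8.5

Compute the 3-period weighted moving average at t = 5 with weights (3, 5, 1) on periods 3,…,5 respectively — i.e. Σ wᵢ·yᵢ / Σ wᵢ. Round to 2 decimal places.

35.58

Weighted sum: 3·25.9 + 5·39.3 + 1·46.0 = 77.7 + 196.5 + 46.0 = 320.2
Weight total: 3 + 5 + 1 = 9
WMA = 320.2 / 9 = 35.58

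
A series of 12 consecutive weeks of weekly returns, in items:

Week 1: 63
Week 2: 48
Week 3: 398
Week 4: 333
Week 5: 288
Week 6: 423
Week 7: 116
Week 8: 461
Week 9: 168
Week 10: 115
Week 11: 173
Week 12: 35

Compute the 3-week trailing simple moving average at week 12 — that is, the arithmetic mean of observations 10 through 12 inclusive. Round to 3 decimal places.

107.667

Sum of periods 10–12: 115 + 173 + 35 = 323
Divide by 3: 323 / 3 = 107.667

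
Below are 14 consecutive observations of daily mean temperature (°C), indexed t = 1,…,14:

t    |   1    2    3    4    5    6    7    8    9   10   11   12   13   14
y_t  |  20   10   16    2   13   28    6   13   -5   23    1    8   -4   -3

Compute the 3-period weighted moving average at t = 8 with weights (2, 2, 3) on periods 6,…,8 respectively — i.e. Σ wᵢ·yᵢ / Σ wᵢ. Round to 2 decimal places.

Weighted sum: 2·28 + 2·6 + 3·13 = 56 + 12 + 39 = 107
Weight total: 2 + 2 + 3 = 7
WMA = 107 / 7 = 15.29

15.29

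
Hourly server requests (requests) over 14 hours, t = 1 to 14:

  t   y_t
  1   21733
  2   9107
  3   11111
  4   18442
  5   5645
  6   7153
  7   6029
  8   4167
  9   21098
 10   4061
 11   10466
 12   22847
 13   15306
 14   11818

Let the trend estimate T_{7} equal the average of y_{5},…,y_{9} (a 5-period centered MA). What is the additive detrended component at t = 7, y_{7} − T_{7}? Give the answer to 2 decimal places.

Trend T_7 = (5645 + 7153 + 6029 + 4167 + 21098) / 5 = 44092/5 = 8818.4000
Detrended value: 6029 − 8818.4000 = -2789.40

-2789.40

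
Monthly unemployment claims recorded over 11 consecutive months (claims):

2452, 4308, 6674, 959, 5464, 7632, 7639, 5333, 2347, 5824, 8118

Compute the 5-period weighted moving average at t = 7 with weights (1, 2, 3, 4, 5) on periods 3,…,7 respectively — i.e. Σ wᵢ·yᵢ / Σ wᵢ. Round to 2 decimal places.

Weighted sum: 1·6674 + 2·959 + 3·5464 + 4·7632 + 5·7639 = 6674 + 1918 + 16392 + 30528 + 38195 = 93707
Weight total: 1 + 2 + 3 + 4 + 5 = 15
WMA = 93707 / 15 = 6247.13

6247.13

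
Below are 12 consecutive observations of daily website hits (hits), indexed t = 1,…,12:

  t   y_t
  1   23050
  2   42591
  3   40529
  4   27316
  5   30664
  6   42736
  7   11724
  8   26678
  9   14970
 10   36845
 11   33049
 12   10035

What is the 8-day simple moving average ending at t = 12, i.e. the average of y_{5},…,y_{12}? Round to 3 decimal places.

Sum of periods 5–12: 30664 + 42736 + 11724 + 26678 + 14970 + 36845 + 33049 + 10035 = 206701
Divide by 8: 206701 / 8 = 25837.625

25837.625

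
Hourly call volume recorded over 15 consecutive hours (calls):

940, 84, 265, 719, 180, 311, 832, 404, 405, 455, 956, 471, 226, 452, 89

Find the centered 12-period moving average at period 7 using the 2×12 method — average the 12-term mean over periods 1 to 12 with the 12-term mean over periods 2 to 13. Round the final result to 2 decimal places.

472.08

Sum over 1–12: 940 + 84 + 265 + 719 + 180 + 311 + 832 + 404 + 405 + 455 + 956 + 471 = 6022
Sum over 2–13: 84 + 265 + 719 + 180 + 311 + 832 + 404 + 405 + 455 + 956 + 471 + 226 = 5308
CMA at t=7 = (6022 + 5308) / (2·12) = 11330 / 24 = 472.08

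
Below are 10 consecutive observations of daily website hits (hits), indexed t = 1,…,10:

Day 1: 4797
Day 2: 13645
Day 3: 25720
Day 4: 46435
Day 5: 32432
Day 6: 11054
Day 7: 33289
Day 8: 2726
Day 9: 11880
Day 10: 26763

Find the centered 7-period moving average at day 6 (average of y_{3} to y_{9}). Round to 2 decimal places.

Sum of periods 3–9: 25720 + 46435 + 32432 + 11054 + 33289 + 2726 + 11880 = 163536
Divide by 7: 163536 / 7 = 23362.29

23362.29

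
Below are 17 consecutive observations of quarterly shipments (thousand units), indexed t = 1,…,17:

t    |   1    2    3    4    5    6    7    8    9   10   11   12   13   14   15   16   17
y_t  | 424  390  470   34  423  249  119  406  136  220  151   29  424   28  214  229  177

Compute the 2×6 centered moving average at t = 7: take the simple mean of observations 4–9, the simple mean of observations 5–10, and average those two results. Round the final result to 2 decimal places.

243.33

Sum over 4–9: 34 + 423 + 249 + 119 + 406 + 136 = 1367
Sum over 5–10: 423 + 249 + 119 + 406 + 136 + 220 = 1553
CMA at t=7 = (1367 + 1553) / (2·6) = 2920 / 12 = 243.33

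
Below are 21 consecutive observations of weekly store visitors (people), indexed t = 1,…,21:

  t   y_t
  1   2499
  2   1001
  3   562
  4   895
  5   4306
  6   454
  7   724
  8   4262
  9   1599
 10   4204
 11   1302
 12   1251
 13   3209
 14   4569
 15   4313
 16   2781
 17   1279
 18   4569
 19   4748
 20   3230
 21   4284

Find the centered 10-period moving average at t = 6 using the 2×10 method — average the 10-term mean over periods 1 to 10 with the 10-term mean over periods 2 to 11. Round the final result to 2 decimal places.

Sum over 1–10: 2499 + 1001 + 562 + 895 + 4306 + 454 + 724 + 4262 + 1599 + 4204 = 20506
Sum over 2–11: 1001 + 562 + 895 + 4306 + 454 + 724 + 4262 + 1599 + 4204 + 1302 = 19309
CMA at t=6 = (20506 + 19309) / (2·10) = 39815 / 20 = 1990.75

1990.75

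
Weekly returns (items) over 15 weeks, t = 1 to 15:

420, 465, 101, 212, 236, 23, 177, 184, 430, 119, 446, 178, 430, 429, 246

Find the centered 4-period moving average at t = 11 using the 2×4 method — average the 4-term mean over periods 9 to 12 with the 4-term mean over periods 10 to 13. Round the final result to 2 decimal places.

Sum over 9–12: 430 + 119 + 446 + 178 = 1173
Sum over 10–13: 119 + 446 + 178 + 430 = 1173
CMA at t=11 = (1173 + 1173) / (2·4) = 2346 / 8 = 293.25

293.25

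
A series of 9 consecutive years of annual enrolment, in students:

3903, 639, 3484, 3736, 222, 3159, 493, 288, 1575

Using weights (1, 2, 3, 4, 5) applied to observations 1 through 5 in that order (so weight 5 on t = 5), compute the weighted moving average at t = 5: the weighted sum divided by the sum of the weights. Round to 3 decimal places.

2112.467

Weighted sum: 1·3903 + 2·639 + 3·3484 + 4·3736 + 5·222 = 3903 + 1278 + 10452 + 14944 + 1110 = 31687
Weight total: 1 + 2 + 3 + 4 + 5 = 15
WMA = 31687 / 15 = 2112.467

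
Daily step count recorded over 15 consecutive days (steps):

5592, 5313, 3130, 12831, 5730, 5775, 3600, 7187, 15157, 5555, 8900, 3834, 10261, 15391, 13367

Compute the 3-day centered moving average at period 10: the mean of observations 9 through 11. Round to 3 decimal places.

Sum of periods 9–11: 15157 + 5555 + 8900 = 29612
Divide by 3: 29612 / 3 = 9870.667

9870.667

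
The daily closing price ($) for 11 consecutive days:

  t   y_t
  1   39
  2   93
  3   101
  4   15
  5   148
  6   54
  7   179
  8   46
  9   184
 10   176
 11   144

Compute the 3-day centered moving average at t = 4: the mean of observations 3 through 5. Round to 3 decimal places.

Sum of periods 3–5: 101 + 15 + 148 = 264
Divide by 3: 264 / 3 = 88.000

88.000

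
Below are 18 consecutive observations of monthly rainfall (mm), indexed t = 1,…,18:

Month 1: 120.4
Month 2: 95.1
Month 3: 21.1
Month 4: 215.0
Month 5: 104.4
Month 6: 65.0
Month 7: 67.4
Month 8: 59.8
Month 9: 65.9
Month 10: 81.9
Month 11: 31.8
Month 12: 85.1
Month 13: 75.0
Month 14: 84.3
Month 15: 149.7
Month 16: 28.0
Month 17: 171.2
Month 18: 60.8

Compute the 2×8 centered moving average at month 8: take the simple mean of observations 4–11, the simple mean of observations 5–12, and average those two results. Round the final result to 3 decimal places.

78.281

Sum over 4–11: 215.0 + 104.4 + 65.0 + 67.4 + 59.8 + 65.9 + 81.9 + 31.8 = 691.2
Sum over 5–12: 104.4 + 65.0 + 67.4 + 59.8 + 65.9 + 81.9 + 31.8 + 85.1 = 561.3
CMA at t=8 = (691.2 + 561.3) / (2·8) = 1252.5 / 16 = 78.281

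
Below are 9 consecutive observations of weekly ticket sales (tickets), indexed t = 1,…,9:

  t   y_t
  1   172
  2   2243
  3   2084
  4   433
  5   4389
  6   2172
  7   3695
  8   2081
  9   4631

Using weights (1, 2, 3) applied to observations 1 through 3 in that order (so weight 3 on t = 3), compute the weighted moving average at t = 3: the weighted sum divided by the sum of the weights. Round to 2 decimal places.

1818.33

Weighted sum: 1·172 + 2·2243 + 3·2084 = 172 + 4486 + 6252 = 10910
Weight total: 1 + 2 + 3 = 6
WMA = 10910 / 6 = 1818.33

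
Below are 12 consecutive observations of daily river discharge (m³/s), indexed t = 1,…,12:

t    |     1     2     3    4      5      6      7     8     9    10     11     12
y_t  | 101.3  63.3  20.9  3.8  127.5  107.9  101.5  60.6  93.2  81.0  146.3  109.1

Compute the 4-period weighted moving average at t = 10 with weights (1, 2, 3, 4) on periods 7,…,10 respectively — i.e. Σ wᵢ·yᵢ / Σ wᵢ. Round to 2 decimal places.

82.63

Weighted sum: 1·101.5 + 2·60.6 + 3·93.2 + 4·81.0 = 101.5 + 121.2 + 279.6 + 324.0 = 826.3
Weight total: 1 + 2 + 3 + 4 = 10
WMA = 826.3 / 10 = 82.63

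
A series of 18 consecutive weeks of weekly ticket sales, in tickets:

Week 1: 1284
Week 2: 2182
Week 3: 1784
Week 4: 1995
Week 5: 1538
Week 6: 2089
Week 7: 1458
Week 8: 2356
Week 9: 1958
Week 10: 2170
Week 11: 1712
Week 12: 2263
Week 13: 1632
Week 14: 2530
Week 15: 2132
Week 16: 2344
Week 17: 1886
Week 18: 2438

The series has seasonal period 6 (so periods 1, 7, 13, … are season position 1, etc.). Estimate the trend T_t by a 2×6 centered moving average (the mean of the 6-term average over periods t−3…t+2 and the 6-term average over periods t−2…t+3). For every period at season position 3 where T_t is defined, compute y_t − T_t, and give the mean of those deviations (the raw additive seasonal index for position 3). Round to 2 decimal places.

-13.71

Season position 3 occurs at t = 9, 15 (where T_t is defined).
t=9: T_9 = 1971.6667; y_9 − T_9 = 1958 − 1971.6667 = -13.6667
t=15: T_15 = 2145.7500; y_15 − T_15 = 2132 − 2145.7500 = -13.7500
Mean deviation: (-13.6667 + -13.7500) / 2 = -13.71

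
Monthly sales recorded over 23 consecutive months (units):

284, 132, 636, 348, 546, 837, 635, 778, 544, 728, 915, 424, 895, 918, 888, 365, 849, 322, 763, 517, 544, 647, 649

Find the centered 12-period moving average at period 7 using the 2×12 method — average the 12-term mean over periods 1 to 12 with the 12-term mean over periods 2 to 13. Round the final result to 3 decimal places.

592.708

Sum over 1–12: 284 + 132 + 636 + 348 + 546 + 837 + 635 + 778 + 544 + 728 + 915 + 424 = 6807
Sum over 2–13: 132 + 636 + 348 + 546 + 837 + 635 + 778 + 544 + 728 + 915 + 424 + 895 = 7418
CMA at t=7 = (6807 + 7418) / (2·12) = 14225 / 24 = 592.708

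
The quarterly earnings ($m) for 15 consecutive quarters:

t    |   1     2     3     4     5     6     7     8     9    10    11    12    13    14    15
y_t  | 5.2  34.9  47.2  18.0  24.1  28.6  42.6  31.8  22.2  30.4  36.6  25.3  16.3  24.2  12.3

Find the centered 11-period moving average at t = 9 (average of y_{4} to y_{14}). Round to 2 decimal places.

Sum of periods 4–14: 18.0 + 24.1 + 28.6 + 42.6 + 31.8 + 22.2 + 30.4 + 36.6 + 25.3 + 16.3 + 24.2 = 300.1
Divide by 11: 300.1 / 11 = 27.28

27.28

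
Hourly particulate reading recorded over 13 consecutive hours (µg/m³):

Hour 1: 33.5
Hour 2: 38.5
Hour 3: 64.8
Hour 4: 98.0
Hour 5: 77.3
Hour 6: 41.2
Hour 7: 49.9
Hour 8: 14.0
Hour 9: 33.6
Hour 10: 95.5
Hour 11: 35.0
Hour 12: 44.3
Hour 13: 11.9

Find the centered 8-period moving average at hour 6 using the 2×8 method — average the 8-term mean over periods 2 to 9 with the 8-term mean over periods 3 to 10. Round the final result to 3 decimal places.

Sum over 2–9: 38.5 + 64.8 + 98.0 + 77.3 + 41.2 + 49.9 + 14.0 + 33.6 = 417.3
Sum over 3–10: 64.8 + 98.0 + 77.3 + 41.2 + 49.9 + 14.0 + 33.6 + 95.5 = 474.3
CMA at t=6 = (417.3 + 474.3) / (2·8) = 891.6 / 16 = 55.725

55.725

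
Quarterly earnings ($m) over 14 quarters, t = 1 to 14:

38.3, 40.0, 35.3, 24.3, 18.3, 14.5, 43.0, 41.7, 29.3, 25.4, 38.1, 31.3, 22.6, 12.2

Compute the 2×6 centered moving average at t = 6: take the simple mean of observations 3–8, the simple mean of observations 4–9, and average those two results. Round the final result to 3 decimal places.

Sum over 3–8: 35.3 + 24.3 + 18.3 + 14.5 + 43.0 + 41.7 = 177.1
Sum over 4–9: 24.3 + 18.3 + 14.5 + 43.0 + 41.7 + 29.3 = 171.1
CMA at t=6 = (177.1 + 171.1) / (2·6) = 348.2 / 12 = 29.017

29.017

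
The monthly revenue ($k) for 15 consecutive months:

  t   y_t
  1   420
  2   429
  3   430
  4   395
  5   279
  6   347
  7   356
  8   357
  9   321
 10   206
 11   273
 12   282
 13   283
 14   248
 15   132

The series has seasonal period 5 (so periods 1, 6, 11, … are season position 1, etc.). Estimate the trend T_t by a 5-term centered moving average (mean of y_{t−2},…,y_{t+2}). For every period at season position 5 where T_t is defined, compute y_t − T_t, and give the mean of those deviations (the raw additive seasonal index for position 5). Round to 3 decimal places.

Season position 5 occurs at t = 5, 10 (where T_t is defined).
t=5: T_5 = 361.40000; y_5 − T_5 = 279 − 361.40000 = -82.40000
t=10: T_10 = 287.80000; y_10 − T_10 = 206 − 287.80000 = -81.80000
Mean deviation: (-82.40000 + -81.80000) / 2 = -82.100

-82.100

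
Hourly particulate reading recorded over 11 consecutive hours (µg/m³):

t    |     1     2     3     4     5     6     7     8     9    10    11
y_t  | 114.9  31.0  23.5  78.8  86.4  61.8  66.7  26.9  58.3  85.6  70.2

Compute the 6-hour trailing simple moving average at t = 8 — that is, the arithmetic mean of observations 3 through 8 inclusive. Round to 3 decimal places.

57.350

Sum of periods 3–8: 23.5 + 78.8 + 86.4 + 61.8 + 66.7 + 26.9 = 344.1
Divide by 6: 344.1 / 6 = 57.350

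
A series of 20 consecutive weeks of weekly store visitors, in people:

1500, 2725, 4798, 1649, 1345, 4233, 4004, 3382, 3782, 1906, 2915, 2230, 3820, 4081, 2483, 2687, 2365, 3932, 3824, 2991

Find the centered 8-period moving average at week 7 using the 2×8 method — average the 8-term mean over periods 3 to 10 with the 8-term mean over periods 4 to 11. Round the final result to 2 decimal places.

3019.69

Sum over 3–10: 4798 + 1649 + 1345 + 4233 + 4004 + 3382 + 3782 + 1906 = 25099
Sum over 4–11: 1649 + 1345 + 4233 + 4004 + 3382 + 3782 + 1906 + 2915 = 23216
CMA at t=7 = (25099 + 23216) / (2·8) = 48315 / 16 = 3019.69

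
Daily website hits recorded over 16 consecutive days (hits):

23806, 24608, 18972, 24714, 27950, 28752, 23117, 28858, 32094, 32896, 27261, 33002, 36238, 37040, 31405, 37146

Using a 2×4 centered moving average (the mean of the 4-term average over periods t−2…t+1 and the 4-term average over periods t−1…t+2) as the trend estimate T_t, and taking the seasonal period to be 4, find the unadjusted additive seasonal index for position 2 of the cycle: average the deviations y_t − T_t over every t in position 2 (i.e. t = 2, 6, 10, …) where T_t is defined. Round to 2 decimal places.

Season position 2 occurs at t = 6, 10, 14 (where T_t is defined).
t=6: T_6 = 26651.2500; y_6 − T_6 = 28752 − 26651.2500 = 2100.7500
t=10: T_10 = 30795.2500; y_10 − T_10 = 32896 − 30795.2500 = 2100.7500
t=14: T_14 = 34939.2500; y_14 − T_14 = 37040 − 34939.2500 = 2100.7500
Mean deviation: (2100.7500 + 2100.7500 + 2100.7500) / 3 = 2100.75

2100.75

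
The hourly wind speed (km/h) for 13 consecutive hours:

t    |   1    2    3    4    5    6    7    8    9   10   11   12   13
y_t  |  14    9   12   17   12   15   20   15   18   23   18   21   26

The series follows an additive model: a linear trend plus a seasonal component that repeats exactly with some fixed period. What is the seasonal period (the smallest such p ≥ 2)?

First differences y_{t+1} − y_t: -5, 3, 5, -5, 3, 5, -5, 3, …
The difference pattern repeats every 3 terms and not for any smaller step, so p = 3.

3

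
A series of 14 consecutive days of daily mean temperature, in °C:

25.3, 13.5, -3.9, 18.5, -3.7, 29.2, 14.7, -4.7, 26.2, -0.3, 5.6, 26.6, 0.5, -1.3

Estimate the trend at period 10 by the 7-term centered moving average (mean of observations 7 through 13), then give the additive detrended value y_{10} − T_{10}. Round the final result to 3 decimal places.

-10.100

Trend T_10 = (14.7 + (-4.7) + 26.2 + (-0.3) + 5.6 + 26.6 + 0.5) / 7 = 68.6/7 = 9.80000
Detrended value: -0.3 − 9.80000 = -10.100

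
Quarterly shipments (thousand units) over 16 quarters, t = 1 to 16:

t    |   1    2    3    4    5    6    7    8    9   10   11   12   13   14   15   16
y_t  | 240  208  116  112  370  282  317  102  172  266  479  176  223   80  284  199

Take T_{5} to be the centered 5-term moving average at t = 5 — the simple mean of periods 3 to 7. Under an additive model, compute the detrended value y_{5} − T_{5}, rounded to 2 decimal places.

130.60

Trend T_5 = (116 + 112 + 370 + 282 + 317) / 5 = 1197/5 = 239.4000
Detrended value: 370 − 239.4000 = 130.60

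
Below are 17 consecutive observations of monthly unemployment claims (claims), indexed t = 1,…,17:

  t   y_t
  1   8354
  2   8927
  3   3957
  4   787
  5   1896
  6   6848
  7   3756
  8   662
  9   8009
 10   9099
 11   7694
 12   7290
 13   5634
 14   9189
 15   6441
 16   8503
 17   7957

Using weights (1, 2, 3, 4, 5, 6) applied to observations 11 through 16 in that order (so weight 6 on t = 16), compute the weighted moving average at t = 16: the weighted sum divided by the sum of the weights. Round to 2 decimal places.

7578.81

Weighted sum: 1·7694 + 2·7290 + 3·5634 + 4·9189 + 5·6441 + 6·8503 = 7694 + 14580 + 16902 + 36756 + 32205 + 51018 = 159155
Weight total: 1 + 2 + 3 + 4 + 5 + 6 = 21
WMA = 159155 / 21 = 7578.81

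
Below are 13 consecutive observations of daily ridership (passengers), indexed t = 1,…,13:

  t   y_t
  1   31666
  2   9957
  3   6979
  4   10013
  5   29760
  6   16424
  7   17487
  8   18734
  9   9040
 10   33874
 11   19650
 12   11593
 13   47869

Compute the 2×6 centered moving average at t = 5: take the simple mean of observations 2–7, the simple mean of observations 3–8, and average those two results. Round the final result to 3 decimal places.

Sum over 2–7: 9957 + 6979 + 10013 + 29760 + 16424 + 17487 = 90620
Sum over 3–8: 6979 + 10013 + 29760 + 16424 + 17487 + 18734 = 99397
CMA at t=5 = (90620 + 99397) / (2·6) = 190017 / 12 = 15834.750

15834.750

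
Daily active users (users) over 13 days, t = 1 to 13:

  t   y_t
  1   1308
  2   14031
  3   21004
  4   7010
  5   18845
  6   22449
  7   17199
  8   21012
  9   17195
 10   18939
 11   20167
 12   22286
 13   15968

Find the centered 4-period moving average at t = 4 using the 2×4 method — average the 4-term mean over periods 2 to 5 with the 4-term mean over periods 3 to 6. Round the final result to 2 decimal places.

Sum over 2–5: 14031 + 21004 + 7010 + 18845 = 60890
Sum over 3–6: 21004 + 7010 + 18845 + 22449 = 69308
CMA at t=4 = (60890 + 69308) / (2·4) = 130198 / 8 = 16274.75

16274.75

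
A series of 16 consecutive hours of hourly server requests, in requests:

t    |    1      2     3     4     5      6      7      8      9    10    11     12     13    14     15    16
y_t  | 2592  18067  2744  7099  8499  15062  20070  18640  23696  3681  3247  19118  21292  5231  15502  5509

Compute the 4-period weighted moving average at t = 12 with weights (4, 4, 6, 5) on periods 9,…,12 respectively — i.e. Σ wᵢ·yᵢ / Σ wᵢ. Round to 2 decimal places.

11820.00

Weighted sum: 4·23696 + 4·3681 + 6·3247 + 5·19118 = 94784 + 14724 + 19482 + 95590 = 224580
Weight total: 4 + 4 + 6 + 5 = 19
WMA = 224580 / 19 = 11820.00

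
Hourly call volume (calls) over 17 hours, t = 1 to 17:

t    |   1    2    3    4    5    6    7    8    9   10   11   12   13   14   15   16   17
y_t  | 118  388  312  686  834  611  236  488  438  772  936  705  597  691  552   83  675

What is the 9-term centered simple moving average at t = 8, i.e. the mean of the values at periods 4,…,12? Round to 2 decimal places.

Sum of periods 4–12: 686 + 834 + 611 + 236 + 488 + 438 + 772 + 936 + 705 = 5706
Divide by 9: 5706 / 9 = 634.00

634.00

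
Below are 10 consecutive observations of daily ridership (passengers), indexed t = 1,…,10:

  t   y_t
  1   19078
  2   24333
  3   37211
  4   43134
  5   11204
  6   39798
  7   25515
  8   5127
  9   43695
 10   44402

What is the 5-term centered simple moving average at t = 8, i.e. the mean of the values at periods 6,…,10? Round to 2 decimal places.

31707.40

Sum of periods 6–10: 39798 + 25515 + 5127 + 43695 + 44402 = 158537
Divide by 5: 158537 / 5 = 31707.40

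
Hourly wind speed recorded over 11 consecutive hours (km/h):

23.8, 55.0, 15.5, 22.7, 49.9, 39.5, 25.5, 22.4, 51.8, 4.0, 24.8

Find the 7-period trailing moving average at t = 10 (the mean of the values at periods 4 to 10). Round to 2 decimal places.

Sum of periods 4–10: 22.7 + 49.9 + 39.5 + 25.5 + 22.4 + 51.8 + 4.0 = 215.8
Divide by 7: 215.8 / 7 = 30.83

30.83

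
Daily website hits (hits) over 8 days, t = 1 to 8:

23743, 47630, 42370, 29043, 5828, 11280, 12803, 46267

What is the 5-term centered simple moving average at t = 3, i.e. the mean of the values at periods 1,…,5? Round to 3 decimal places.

Sum of periods 1–5: 23743 + 47630 + 42370 + 29043 + 5828 = 148614
Divide by 5: 148614 / 5 = 29722.800

29722.800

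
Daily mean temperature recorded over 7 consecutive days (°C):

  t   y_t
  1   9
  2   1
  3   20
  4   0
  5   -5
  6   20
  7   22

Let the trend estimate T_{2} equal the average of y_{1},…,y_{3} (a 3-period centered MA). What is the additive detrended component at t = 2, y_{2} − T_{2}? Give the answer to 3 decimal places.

-9.000

Trend T_2 = (9 + 1 + 20) / 3 = 30/3 = 10.00000
Detrended value: 1 − 10.00000 = -9.000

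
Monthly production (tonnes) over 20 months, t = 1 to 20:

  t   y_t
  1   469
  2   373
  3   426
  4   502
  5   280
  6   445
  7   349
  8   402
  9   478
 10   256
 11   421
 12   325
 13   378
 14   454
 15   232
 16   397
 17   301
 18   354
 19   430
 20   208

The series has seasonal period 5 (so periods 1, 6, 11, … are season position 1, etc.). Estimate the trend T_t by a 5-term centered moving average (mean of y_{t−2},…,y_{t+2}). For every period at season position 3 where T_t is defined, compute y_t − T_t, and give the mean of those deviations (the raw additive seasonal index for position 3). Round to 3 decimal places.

Season position 3 occurs at t = 3, 8, 13, 18 (where T_t is defined).
t=3: T_3 = 410.00000; y_3 − T_3 = 426 − 410.00000 = 16.00000
t=8: T_8 = 386.00000; y_8 − T_8 = 402 − 386.00000 = 16.00000
t=13: T_13 = 362.00000; y_13 − T_13 = 378 − 362.00000 = 16.00000
t=18: T_18 = 338.00000; y_18 − T_18 = 354 − 338.00000 = 16.00000
Mean deviation: (16.00000 + 16.00000 + 16.00000 + 16.00000) / 4 = 16.000

16.000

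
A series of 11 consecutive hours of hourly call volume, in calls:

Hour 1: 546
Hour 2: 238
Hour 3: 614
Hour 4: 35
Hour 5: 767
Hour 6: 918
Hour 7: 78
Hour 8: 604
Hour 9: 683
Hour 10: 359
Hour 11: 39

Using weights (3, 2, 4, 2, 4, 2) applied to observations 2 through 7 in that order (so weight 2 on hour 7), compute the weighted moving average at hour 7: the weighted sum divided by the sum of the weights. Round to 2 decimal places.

437.88

Weighted sum: 3·238 + 2·614 + 4·35 + 2·767 + 4·918 + 2·78 = 714 + 1228 + 140 + 1534 + 3672 + 156 = 7444
Weight total: 3 + 2 + 4 + 2 + 4 + 2 = 17
WMA = 7444 / 17 = 437.88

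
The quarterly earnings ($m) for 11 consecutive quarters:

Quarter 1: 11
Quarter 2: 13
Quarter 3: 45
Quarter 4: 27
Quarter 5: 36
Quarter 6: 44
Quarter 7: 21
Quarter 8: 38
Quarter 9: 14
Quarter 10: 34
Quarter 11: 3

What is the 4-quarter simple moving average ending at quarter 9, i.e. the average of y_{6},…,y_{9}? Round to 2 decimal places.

Sum of periods 6–9: 44 + 21 + 38 + 14 = 117
Divide by 4: 117 / 4 = 29.25

29.25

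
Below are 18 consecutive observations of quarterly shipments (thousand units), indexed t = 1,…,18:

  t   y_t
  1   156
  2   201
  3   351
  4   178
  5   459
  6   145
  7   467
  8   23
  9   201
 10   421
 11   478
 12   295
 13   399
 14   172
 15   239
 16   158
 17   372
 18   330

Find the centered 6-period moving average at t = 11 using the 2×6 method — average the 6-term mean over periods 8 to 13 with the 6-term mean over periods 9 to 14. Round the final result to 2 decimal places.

315.25

Sum over 8–13: 23 + 201 + 421 + 478 + 295 + 399 = 1817
Sum over 9–14: 201 + 421 + 478 + 295 + 399 + 172 = 1966
CMA at t=11 = (1817 + 1966) / (2·6) = 3783 / 12 = 315.25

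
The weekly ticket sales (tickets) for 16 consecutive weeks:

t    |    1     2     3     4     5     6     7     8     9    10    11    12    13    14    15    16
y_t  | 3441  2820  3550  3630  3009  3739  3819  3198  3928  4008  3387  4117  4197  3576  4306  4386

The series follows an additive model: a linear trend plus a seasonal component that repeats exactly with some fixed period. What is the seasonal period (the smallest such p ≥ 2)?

3

First differences y_{t+1} − y_t: -621, 730, 80, -621, 730, 80, -621, 730, …
The difference pattern repeats every 3 terms and not for any smaller step, so p = 3.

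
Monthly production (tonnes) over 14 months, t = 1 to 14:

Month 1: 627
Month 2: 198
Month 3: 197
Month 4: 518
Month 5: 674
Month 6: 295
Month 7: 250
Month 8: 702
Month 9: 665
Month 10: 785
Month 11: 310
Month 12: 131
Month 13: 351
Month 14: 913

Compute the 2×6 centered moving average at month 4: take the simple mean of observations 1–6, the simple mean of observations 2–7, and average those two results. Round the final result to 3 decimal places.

Sum over 1–6: 627 + 198 + 197 + 518 + 674 + 295 = 2509
Sum over 2–7: 198 + 197 + 518 + 674 + 295 + 250 = 2132
CMA at t=4 = (2509 + 2132) / (2·6) = 4641 / 12 = 386.750

386.750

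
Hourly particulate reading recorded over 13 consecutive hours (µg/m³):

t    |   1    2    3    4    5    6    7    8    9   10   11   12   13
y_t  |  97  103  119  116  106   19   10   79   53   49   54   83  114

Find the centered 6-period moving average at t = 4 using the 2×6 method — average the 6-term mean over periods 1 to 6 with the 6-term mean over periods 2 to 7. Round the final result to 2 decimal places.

Sum over 1–6: 97 + 103 + 119 + 116 + 106 + 19 = 560
Sum over 2–7: 103 + 119 + 116 + 106 + 19 + 10 = 473
CMA at t=4 = (560 + 473) / (2·6) = 1033 / 12 = 86.08

86.08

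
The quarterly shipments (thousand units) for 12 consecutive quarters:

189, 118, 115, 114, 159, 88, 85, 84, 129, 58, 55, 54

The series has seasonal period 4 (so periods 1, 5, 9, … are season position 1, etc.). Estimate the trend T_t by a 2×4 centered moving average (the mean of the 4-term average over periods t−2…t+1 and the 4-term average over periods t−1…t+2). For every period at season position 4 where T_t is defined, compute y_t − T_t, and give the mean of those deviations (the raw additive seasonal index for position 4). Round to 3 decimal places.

Season position 4 occurs at t = 4, 8 (where T_t is defined).
t=4: T_4 = 122.75000; y_4 − T_4 = 114 − 122.75000 = -8.75000
t=8: T_8 = 92.75000; y_8 − T_8 = 84 − 92.75000 = -8.75000
Mean deviation: (-8.75000 + -8.75000) / 2 = -8.750

-8.750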